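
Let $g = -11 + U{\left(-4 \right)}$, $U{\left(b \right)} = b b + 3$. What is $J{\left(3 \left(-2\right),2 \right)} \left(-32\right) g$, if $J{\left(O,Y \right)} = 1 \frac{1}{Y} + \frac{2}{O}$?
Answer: $- \frac{128}{3} \approx -42.667$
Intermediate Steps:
$U{\left(b \right)} = 3 + b^{2}$ ($U{\left(b \right)} = b^{2} + 3 = 3 + b^{2}$)
$J{\left(O,Y \right)} = \frac{1}{Y} + \frac{2}{O}$
$g = 8$ ($g = -11 + \left(3 + \left(-4\right)^{2}\right) = -11 + \left(3 + 16\right) = -11 + 19 = 8$)
$J{\left(3 \left(-2\right),2 \right)} \left(-32\right) g = \left(\frac{1}{2} + \frac{2}{3 \left(-2\right)}\right) \left(-32\right) 8 = \left(\frac{1}{2} + \frac{2}{-6}\right) \left(-32\right) 8 = \left(\frac{1}{2} + 2 \left(- \frac{1}{6}\right)\right) \left(-32\right) 8 = \left(\frac{1}{2} - \frac{1}{3}\right) \left(-32\right) 8 = \frac{1}{6} \left(-32\right) 8 = \left(- \frac{16}{3}\right) 8 = - \frac{128}{3}$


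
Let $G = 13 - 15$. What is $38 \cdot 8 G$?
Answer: $-608$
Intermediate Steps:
$G = -2$ ($G = 13 - 15 = -2$)
$38 \cdot 8 G = 38 \cdot 8 \left(-2\right) = 304 \left(-2\right) = -608$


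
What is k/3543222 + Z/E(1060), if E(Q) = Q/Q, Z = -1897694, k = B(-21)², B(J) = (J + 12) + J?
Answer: -1120658521528/590537 ≈ -1.8977e+6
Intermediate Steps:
B(J) = 12 + 2*J (B(J) = (12 + J) + J = 12 + 2*J)
k = 900 (k = (12 + 2*(-21))² = (12 - 42)² = (-30)² = 900)
E(Q) = 1
k/3543222 + Z/E(1060) = 900/3543222 - 1897694/1 = 900*(1/3543222) - 1897694*1 = 150/590537 - 1897694 = -1120658521528/590537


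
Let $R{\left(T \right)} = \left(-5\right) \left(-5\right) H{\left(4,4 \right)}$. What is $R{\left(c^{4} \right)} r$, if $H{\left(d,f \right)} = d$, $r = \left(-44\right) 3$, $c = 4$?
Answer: $-13200$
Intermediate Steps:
$r = -132$
$R{\left(T \right)} = 100$ ($R{\left(T \right)} = \left(-5\right) \left(-5\right) 4 = 25 \cdot 4 = 100$)
$R{\left(c^{4} \right)} r = 100 \left(-132\right) = -13200$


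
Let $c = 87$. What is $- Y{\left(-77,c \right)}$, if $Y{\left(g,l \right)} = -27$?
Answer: $27$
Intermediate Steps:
$- Y{\left(-77,c \right)} = \left(-1\right) \left(-27\right) = 27$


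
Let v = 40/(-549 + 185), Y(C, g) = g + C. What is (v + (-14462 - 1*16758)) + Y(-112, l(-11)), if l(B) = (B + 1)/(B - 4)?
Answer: -8553484/273 ≈ -31331.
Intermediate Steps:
l(B) = (1 + B)/(-4 + B)
Y(C, g) = C + g
v = -10/91 (v = 40/(-364) = -1/364*40 = -10/91 ≈ -0.10989)
(v + (-14462 - 1*16758)) + Y(-112, l(-11)) = (-10/91 + (-14462 - 1*16758)) + (-112 + (1 - 11)/(-4 - 11)) = (-10/91 + (-14462 - 16758)) + (-112 - 10/(-15)) = (-10/91 - 31220) + (-112 - 1/15*(-10)) = -2841030/91 + (-112 + 2/3) = -2841030/91 - 334/3 = -8553484/273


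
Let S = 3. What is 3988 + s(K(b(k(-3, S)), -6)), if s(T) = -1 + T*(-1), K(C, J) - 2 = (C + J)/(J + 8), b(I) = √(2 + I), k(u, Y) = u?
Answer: 3988 - I/2 ≈ 3988.0 - 0.5*I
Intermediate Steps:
K(C, J) = 2 + (C + J)/(8 + J) (K(C, J) = 2 + (C + J)/(J + 8) = 2 + (C + J)/(8 + J))
s(T) = -1 - T
3988 + s(K(b(k(-3, S)), -6)) = 3988 + (-1 - (16 + √(2 - 3) + 3*(-6))/(8 - 6)) = 3988 + (-1 - (16 + √(-1) - 18)/2) = 3988 + (-1 - (16 + I - 18)/2) = 3988 + (-1 - (-2 + I)/2) = 3988 + (-1 - (-1 + I/2)) = 3988 + (-1 + (1 - I/2)) = 3988 - I/2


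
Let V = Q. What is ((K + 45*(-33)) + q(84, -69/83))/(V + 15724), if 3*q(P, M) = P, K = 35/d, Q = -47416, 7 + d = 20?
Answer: 3151/68666 ≈ 0.045889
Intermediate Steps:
d = 13 (d = -7 + 20 = 13)
V = -47416
K = 35/13 ≈ 2.6923
q(P, M) = P/3
((K + 45*(-33)) + q(84, -69/83))/(V + 15724) = ((35/13 + 45*(-33)) + (1/3)*84)/(-47416 + 15724) = ((35/13 - 1485) + 28)/(-31692) = (-19270/13 + 28)*(-1/31692) = -18906/13*(-1/31692) = 3151/68666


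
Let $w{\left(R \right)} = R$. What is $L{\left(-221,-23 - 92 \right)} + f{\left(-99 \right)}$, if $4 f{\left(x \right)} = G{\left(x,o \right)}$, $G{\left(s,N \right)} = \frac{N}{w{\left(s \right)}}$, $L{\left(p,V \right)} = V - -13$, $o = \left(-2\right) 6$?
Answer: $- \frac{3365}{33} \approx -101.97$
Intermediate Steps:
$o = -12$
$L{\left(p,V \right)} = 13 + V$ ($L{\left(p,V \right)} = V + 13 = 13 + V$)
$G{\left(s,N \right)} = \frac{N}{s}$
$f{\left(x \right)} = - \frac{3}{x}$ ($f{\left(x \right)} = \frac{\left(-12\right) \frac{1}{x}}{4} = - \frac{3}{x}$)
$L{\left(-221,-23 - 92 \right)} + f{\left(-99 \right)} = \left(13 - 115\right) - \frac{3}{-99} = \left(13 - 115\right) - - \frac{1}{33} = -102 + \frac{1}{33} = - \frac{3365}{33}$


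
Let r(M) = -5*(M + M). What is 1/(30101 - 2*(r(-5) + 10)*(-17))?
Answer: 1/32141 ≈ 3.1113e-5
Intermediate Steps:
r(M) = -10*M
1/(30101 - 2*(r(-5) + 10)*(-17)) = 1/(30101 - 2*(-10*(-5) + 10)*(-17)) = 1/(30101 - 2*(50 + 10)*(-17)) = 1/(30101 - 2*60*(-17)) = 1/(30101 - 120*(-17)) = 1/(30101 + 2040) = 1/32141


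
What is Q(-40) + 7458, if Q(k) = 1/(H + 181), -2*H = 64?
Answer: 1111243/149 ≈ 7458.0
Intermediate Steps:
H = -32 (H = -½*64 = -32)
Q(k) = 1/149 (Q(k) = 1/(-32 + 181) = 1/149)
Q(-40) + 7458 = 1/149 + 7458 = 1111243/149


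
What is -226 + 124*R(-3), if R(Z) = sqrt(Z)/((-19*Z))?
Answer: -226 + 124*I*sqrt(3)/57 ≈ -226.0 + 3.768*I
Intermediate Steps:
R(Z) = -1/(19*sqrt(Z)) (R(Z) = (-1/(19*Z))*sqrt(Z) = -1/(19*sqrt(Z)))
-226 + 124*R(-3) = -226 + 124*(-(-1)*I*sqrt(3)/57) = -226 + 124*(I*sqrt(3)/57) = -226 + 124*I*sqrt(3)/57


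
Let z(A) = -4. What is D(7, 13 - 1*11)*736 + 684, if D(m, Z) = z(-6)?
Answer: -2260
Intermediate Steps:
D(m, Z) = -4
D(7, 13 - 1*11)*736 + 684 = -4*736 + 684 = -2944 + 684 = -2260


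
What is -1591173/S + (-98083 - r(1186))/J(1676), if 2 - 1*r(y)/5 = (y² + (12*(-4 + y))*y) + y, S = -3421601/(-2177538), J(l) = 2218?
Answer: -7373470993968995/7589111018 ≈ -9.7159e+5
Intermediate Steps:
S = 3421601/2177538 (S = -3421601*(-1/2177538) = 3421601/2177538 ≈ 1.5713)
r(y) = 10 - 5*y - 5*y² - 5*y*(-48 + 12*y) (r(y) = 10 - 5*((y² + (12*(-4 + y))*y) + y) = 10 - 5*((y² + (-48 + 12*y)*y) + y) = 10 - 5*((y² + y*(-48 + 12*y)) + y) = 10 - 5*(y + y² + y*(-48 + 12*y)) = 10 + (-5*y - 5*y² - 5*y*(-48 + 12*y)) = 10 - 5*y - 5*y² - 5*y*(-48 + 12*y))
-1591173/S + (-98083 - r(1186))/J(1676) = -1591173/3421601/2177538 + (-98083 - (10 - 65*1186² + 235*1186))/2218 = -1591173*2177538/3421601 + (-98083 - (10 - 65*1406596 + 278710))*(1/2218) = -3464839672074/3421601 + (-98083 - (10 - 91428740 + 278710))*(1/2218) = -3464839672074/3421601 + (-98083 - 1*(-91150020))*(1/2218) = -3464839672074/3421601 + (-98083 + 91150020)*(1/2218) = -3464839672074/3421601 + 91051937*(1/2218) = -3464839672074/3421601 + 91051937/2218 = -7373470993968995/7589111018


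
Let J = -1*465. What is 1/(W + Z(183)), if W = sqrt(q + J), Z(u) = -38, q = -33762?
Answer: -38/35671 - 3*I*sqrt(3803)/35671 ≈ -0.0010653 - 0.0051864*I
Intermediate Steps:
J = -465
W = 3*I*sqrt(3803) (W = sqrt(-33762 - 465) = sqrt(-34227) = 3*I*sqrt(3803) ≈ 185.01*I)
1/(W + Z(183)) = 1/(3*I*sqrt(3803) - 38) = 1/(-38 + 3*I*sqrt(3803))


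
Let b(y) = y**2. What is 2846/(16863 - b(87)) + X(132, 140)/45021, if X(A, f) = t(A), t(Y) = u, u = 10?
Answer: 21370451/69737529 ≈ 0.30644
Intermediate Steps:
t(Y) = 10
X(A, f) = 10
2846/(16863 - b(87)) + X(132, 140)/45021 = 2846/(16863 - 1*87**2) + 10/45021 = 2846/(16863 - 1*7569) + 10*(1/45021) = 2846/(16863 - 7569) + 10/45021 = 2846/9294 + 10/45021 = 2846*(1/9294) + 10/45021 = 1423/4647 + 10/45021 = 21370451/69737529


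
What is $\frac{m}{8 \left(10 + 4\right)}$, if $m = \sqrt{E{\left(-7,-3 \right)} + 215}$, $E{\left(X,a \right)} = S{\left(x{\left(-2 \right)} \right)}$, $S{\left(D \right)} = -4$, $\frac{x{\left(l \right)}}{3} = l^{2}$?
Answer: $\frac{\sqrt{211}}{112} \approx 0.12969$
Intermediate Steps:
$x{\left(l \right)} = 3 l^{2}$
$E{\left(X,a \right)} = -4$
$m = \sqrt{211}$ ($m = \sqrt{-4 + 215} = \sqrt{211} \approx 14.526$)
$\frac{m}{8 \left(10 + 4\right)} = \frac{\sqrt{211}}{8 \left(10 + 4\right)} = \frac{\sqrt{211}}{8 \cdot 14} = \frac{\sqrt{211}}{112}$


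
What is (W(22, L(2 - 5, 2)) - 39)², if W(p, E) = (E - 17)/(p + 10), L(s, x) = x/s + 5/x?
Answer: 57441241/36864 ≈ 1558.2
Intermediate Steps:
L(s, x) = 5/x + x/s
W(p, E) = (-17 + E)/(10 + p)
(W(22, L(2 - 5, 2)) - 39)² = ((-17 + (5/2 + 2/(2 - 5)))/(10 + 22) - 39)² = ((-17 + (5*(½) + 2/(-3)))/32 - 39)² = ((-17 + (5/2 + 2*(-⅓)))/32 - 39)² = ((-17 + (5/2 - ⅔))/32 - 39)² = ((-17 + 11/6)/32 - 39)² = ((1/32)*(-91/6) - 39)² = (-91/192 - 39)² = (-7579/192)² = 57441241/36864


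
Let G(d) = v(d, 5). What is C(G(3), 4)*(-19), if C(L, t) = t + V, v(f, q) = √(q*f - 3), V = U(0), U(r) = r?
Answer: -76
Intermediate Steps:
V = 0
v(f, q) = √(-3 + f*q) (v(f, q) = √(f*q - 3) = √(-3 + f*q))
G(d) = √(-3 + 5*d) (G(d) = √(-3 + d*5) = √(-3 + 5*d))
C(L, t) = t (C(L, t) = t + 0 = t)
C(G(3), 4)*(-19) = 4*(-19) = -76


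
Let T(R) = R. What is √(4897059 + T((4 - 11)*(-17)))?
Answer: √4897178 ≈ 2213.0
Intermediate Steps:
√(4897059 + T((4 - 11)*(-17))) = √(4897059 + (4 - 11)*(-17)) = √(4897059 - 7*(-17)) = √(4897059 + 119) = √4897178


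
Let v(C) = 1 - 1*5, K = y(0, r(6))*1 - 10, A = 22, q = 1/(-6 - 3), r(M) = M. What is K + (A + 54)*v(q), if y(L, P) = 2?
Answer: -312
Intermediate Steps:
q = -⅑ (q = 1/(-9) = -⅑ ≈ -0.11111)
K = -8 (K = 2*1 - 10 = 2 - 10 = -8)
v(C) = -4 (v(C) = 1 - 5 = -4)
K + (A + 54)*v(q) = -8 + (22 + 54)*(-4) = -8 + 76*(-4) = -8 - 304 = -312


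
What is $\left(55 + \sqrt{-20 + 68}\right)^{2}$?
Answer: $3073 + 440 \sqrt{3} \approx 3835.1$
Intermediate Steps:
$\left(55 + \sqrt{-20 + 68}\right)^{2} = \left(55 + \sqrt{48}\right)^{2} = \left(55 + 4 \sqrt{3}\right)^{2}$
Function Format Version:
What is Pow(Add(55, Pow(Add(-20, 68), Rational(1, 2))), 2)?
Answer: Add(3073, Mul(440, Pow(3, Rational(1, 2)))) ≈ 3835.1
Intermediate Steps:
Pow(Add(55, Pow(Add(-20, 68), Rational(1, 2))), 2) = Pow(Add(55, Pow(48, Rational(1, 2))), 2) = Pow(Add(55, Mul(4, Pow(3, Rational(1, 2)))), 2)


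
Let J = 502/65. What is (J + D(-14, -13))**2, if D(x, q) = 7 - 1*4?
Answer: 485809/4225 ≈ 114.98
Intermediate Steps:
D(x, q) = 3 (D(x, q) = 7 - 4 = 3)
J = 502/65 (J = 502*(1/65) = 502/65 ≈ 7.7231)
(J + D(-14, -13))**2 = (502/65 + 3)**2 = (697/65)**2 = 485809/4225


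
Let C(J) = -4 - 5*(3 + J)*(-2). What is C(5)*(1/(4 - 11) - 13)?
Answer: -6992/7 ≈ -998.86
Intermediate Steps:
C(J) = 26 + 10*J (C(J) = -4 - 5*(-6 - 2*J) = -4 + (30 + 10*J) = 26 + 10*J)
C(5)*(1/(4 - 11) - 13) = (26 + 10*5)*(1/(4 - 11) - 13) = (26 + 50)*(1/(-7) - 13) = 76*(-1/7 - 13) = 76*(-92/7) = -6992/7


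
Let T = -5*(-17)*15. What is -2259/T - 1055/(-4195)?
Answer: -542092/356575 ≈ -1.5203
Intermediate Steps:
T = 1275 (T = 85*15 = 1275)
-2259/T - 1055/(-4195) = -2259/1275 - 1055/(-4195) = -2259*1/1275 - 1055*(-1/4195) = -753/425 + 211/839 = -542092/356575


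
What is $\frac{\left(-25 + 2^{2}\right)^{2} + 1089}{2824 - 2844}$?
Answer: $- \frac{153}{2} \approx -76.5$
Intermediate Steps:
$\frac{\left(-25 + 2^{2}\right)^{2} + 1089}{2824 - 2844} = \frac{\left(-25 + 4\right)^{2} + 1089}{-20} = \left(\left(-21\right)^{2} + 1089\right) \left(- \frac{1}{20}\right) = \left(441 + 1089\right) \left(- \frac{1}{20}\right) = 1530 \left(- \frac{1}{20}\right) = - \frac{153}{2}$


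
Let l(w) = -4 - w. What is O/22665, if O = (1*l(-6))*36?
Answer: 24/7555 ≈ 0.0031767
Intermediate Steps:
O = 72 (O = (1*(-4 - 1*(-6)))*36 = (1*(-4 + 6))*36 = (1*2)*36 = 2*36 = 72)
O/22665 = 72/22665 = 72*(1/22665) = 24/7555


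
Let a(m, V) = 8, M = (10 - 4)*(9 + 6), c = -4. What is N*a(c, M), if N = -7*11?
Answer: -616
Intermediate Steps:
M = 90 (M = 6*15 = 90)
N = -77
N*a(c, M) = -77*8 = -616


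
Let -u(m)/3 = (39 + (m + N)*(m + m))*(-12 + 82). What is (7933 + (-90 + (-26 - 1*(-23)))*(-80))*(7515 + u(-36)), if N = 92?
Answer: 13006249785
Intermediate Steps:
u(m) = -8190 - 420*m*(92 + m) (u(m) = -3*(39 + (m + 92)*(m + m))*(-12 + 82) = -3*(39 + (92 + m)*(2*m))*70 = -3*(39 + 2*m*(92 + m))*70 = -3*(2730 + 140*m*(92 + m)) = -8190 - 420*m*(92 + m))
(7933 + (-90 + (-26 - 1*(-23)))*(-80))*(7515 + u(-36)) = (7933 + (-90 + (-26 - 1*(-23)))*(-80))*(7515 + (-8190 - 38640*(-36) - 420*(-36)²)) = (7933 + (-90 + (-26 + 23))*(-80))*(7515 + (-8190 + 1391040 - 420*1296)) = (7933 + (-90 - 3)*(-80))*(7515 + (-8190 + 1391040 - 544320)) = (7933 - 93*(-80))*(7515 + 838530) = (7933 + 7440)*846045 = 15373*846045 = 13006249785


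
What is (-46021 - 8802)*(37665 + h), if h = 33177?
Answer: -3883770966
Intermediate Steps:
(-46021 - 8802)*(37665 + h) = (-46021 - 8802)*(37665 + 33177) = -54823*70842 = -3883770966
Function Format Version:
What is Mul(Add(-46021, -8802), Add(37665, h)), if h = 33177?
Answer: -3883770966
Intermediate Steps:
Mul(Add(-46021, -8802), Add(37665, h)) = Mul(Add(-46021, -8802), Add(37665, 33177)) = Mul(-54823, 70842) = -3883770966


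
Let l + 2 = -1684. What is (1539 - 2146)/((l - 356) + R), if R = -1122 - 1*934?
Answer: 607/4098 ≈ 0.14812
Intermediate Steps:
l = -1686 (l = -2 - 1684 = -1686)
R = -2056 (R = -1122 - 934 = -2056)
(1539 - 2146)/((l - 356) + R) = (1539 - 2146)/((-1686 - 356) - 2056) = -607/(-2042 - 2056) = -607/(-4098) = -607*(-1/4098) = 607/4098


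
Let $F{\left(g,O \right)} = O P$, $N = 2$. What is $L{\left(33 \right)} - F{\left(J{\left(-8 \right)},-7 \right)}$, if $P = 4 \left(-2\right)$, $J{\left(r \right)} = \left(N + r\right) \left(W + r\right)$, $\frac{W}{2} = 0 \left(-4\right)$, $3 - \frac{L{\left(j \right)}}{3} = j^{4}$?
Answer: $-3557810$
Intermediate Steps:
$L{\left(j \right)} = 9 - 3 j^{4}$
$W = 0$ ($W = 2 \cdot 0 \left(-4\right) = 2 \cdot 0 = 0$)
$J{\left(r \right)} = r \left(2 + r\right)$ ($J{\left(r \right)} = \left(2 + r\right) \left(0 + r\right) = \left(2 + r\right) r = r \left(2 + r\right)$)
$P = -8$
$F{\left(g,O \right)} = - 8 O$ ($F{\left(g,O \right)} = O \left(-8\right) = - 8 O$)
$L{\left(33 \right)} - F{\left(J{\left(-8 \right)},-7 \right)} = \left(9 - 3 \cdot 33^{4}\right) - \left(-8\right) \left(-7\right) = \left(9 - 3557763\right) - 56 = -3557754 - 56 = -3557810$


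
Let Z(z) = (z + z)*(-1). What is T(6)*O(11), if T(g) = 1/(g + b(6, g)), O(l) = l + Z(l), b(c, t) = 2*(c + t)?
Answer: -11/30 ≈ -0.36667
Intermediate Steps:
Z(z) = -2*z (Z(z) = (2*z)*(-1) = -2*z)
b(c, t) = 2*c + 2*t
O(l) = -l (O(l) = l - 2*l = -l)
T(g) = 1/(12 + 3*g) (T(g) = 1/(g + (2*6 + 2*g)) = 1/(g + (12 + 2*g)) = 1/(12 + 3*g))
T(6)*O(11) = (1/(3*(4 + 6)))*(-1*11) = ((1/3)/10)*(-11) = ((1/3)*(1/10))*(-11) = (1/30)*(-11) = -11/30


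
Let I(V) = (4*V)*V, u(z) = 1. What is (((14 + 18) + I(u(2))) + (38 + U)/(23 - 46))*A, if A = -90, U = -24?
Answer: -73260/23 ≈ -3185.2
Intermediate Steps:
I(V) = 4*V²
(((14 + 18) + I(u(2))) + (38 + U)/(23 - 46))*A = (((14 + 18) + 4*1²) + (38 - 24)/(23 - 46))*(-90) = ((32 + 4*1) + 14/(-23))*(-90) = ((32 + 4) + 14*(-1/23))*(-90) = (36 - 14/23)*(-90) = (814/23)*(-90) = -73260/23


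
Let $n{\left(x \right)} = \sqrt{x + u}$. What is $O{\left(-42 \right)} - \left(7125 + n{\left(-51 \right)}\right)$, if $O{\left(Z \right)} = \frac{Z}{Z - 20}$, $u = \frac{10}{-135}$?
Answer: $- \frac{220854}{31} - \frac{i \sqrt{4137}}{9} \approx -7124.3 - 7.1466 i$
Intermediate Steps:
$u = - \frac{2}{27}$ ($u = 10 \left(- \frac{1}{135}\right) = - \frac{2}{27} \approx -0.074074$)
$n{\left(x \right)} = \sqrt{- \frac{2}{27} + x}$ ($n{\left(x \right)} = \sqrt{x - \frac{2}{27}} = \sqrt{- \frac{2}{27} + x}$)
$O{\left(Z \right)} = \frac{Z}{-20 + Z}$
$O{\left(-42 \right)} - \left(7125 + n{\left(-51 \right)}\right) = - \frac{42}{-20 - 42} - \left(7125 + \frac{\sqrt{-6 + 81 \left(-51\right)}}{9}\right) = - \frac{42}{-62} - \left(7125 + \frac{\sqrt{-6 - 4131}}{9}\right) = \left(-42\right) \left(- \frac{1}{62}\right) - \left(7125 + \frac{\sqrt{-4137}}{9}\right) = \frac{21}{31} - \left(7125 + \frac{i \sqrt{4137}}{9}\right) = - \frac{220854}{31} - \frac{i \sqrt{4137}}{9}$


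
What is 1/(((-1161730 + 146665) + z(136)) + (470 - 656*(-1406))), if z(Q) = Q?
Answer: -1/92123 ≈ -1.0855e-5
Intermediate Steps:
1/(((-1161730 + 146665) + z(136)) + (470 - 656*(-1406))) = 1/(((-1161730 + 146665) + 136) + (470 - 656*(-1406))) = 1/((-1015065 + 136) + (470 + 922336)) = 1/(-1014929 + 922806) = 1/(-92123) = -1/92123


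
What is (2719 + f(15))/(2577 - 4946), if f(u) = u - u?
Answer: -2719/2369 ≈ -1.1477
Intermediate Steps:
f(u) = 0
(2719 + f(15))/(2577 - 4946) = (2719 + 0)/(2577 - 4946) = 2719/(-2369) = 2719*(-1/2369) = -2719/2369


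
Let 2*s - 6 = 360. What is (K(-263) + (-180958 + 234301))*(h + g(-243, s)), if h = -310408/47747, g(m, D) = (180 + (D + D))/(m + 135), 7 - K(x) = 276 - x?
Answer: -74933686333/122778 ≈ -6.1032e+5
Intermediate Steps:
s = 183 (s = 3 + (½)*360 = 3 + 180 = 183)
K(x) = -269 + x (K(x) = 7 - (276 - x) = 7 + (-276 + x) = -269 + x)
g(m, D) = (180 + 2*D)/(135 + m)
h = -44344/6821 (h = -310408*1/47747 = -44344/6821 ≈ -6.5011)
(K(-263) + (-180958 + 234301))*(h + g(-243, s)) = ((-269 - 263) + (-180958 + 234301))*(-44344/6821 + 2*(90 + 183)/(135 - 243)) = (-532 + 53343)*(-44344/6821 + 2*273/(-108)) = 52811*(-44344/6821 + 2*(-1/108)*273) = 52811*(-44344/6821 - 91/18) = 52811*(-1418903/122778) = -74933686333/122778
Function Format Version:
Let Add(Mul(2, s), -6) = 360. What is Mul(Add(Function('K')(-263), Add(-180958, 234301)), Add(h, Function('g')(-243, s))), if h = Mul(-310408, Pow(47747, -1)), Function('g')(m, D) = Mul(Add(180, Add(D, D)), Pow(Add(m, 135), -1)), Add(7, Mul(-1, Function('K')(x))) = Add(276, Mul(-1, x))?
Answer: Rational(-74933686333, 122778) ≈ -6.1032e+5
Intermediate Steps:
s = 183 (s = Add(3, Mul(Rational(1, 2), 360)) = Add(3, 180) = 183)
Function('K')(x) = Add(-269, x) (Function('K')(x) = Add(7, Mul(-1, Add(276, Mul(-1, x)))) = Add(7, Add(-276, x)) = Add(-269, x))
Function('g')(m, D) = Mul(Pow(Add(135, m), -1), Add(180, Mul(2, D))) (Function('g')(m, D) = Mul(Add(180, Mul(2, D)), Pow(Add(135, m), -1)) = Mul(Pow(Add(135, m), -1), Add(180, Mul(2, D))))
h = Rational(-44344, 6821) (h = Mul(-310408, Rational(1, 47747)) = Rational(-44344, 6821) ≈ -6.5011)
Mul(Add(Function('K')(-263), Add(-180958, 234301)), Add(h, Function('g')(-243, s))) = Mul(Add(Add(-269, -263), Add(-180958, 234301)), Add(Rational(-44344, 6821), Mul(2, Pow(Add(135, -243), -1), Add(90, 183)))) = Mul(Add(-532, 53343), Add(Rational(-44344, 6821), Mul(2, Pow(-108, -1), 273))) = Mul(52811, Add(Rational(-44344, 6821), Mul(2, Rational(-1, 108), 273))) = Mul(52811, Add(Rational(-44344, 6821), Rational(-91, 18))) = Mul(52811, Rational(-1418903, 122778)) = Rational(-74933686333, 122778)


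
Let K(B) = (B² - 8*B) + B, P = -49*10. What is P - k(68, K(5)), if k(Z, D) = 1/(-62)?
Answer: -30379/62 ≈ -489.98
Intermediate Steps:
P = -490
K(B) = B² - 7*B
k(Z, D) = -1/62
P - k(68, K(5)) = -490 - 1*(-1/62) = -490 + 1/62 = -30379/62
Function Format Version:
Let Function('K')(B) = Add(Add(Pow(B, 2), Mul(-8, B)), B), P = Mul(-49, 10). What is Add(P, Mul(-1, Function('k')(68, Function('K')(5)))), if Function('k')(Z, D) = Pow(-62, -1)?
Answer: Rational(-30379, 62) ≈ -489.98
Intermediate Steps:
P = -490
Function('K')(B) = Add(Pow(B, 2), Mul(-7, B))
Function('k')(Z, D) = Rational(-1, 62)
Add(P, Mul(-1, Function('k')(68, Function('K')(5)))) = Add(-490, Mul(-1, Rational(-1, 62))) = Add(-490, Rational(1, 62)) = Rational(-30379, 62)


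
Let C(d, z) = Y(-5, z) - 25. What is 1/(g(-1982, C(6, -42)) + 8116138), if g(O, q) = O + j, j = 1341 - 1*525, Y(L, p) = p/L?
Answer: 1/8114972 ≈ 1.2323e-7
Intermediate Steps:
j = 816 (j = 1341 - 525 = 816)
C(d, z) = -25 - z/5 (C(d, z) = z/(-5) - 25 = z*(-1/5) - 25 = -z/5 - 25 = -25 - z/5)
g(O, q) = 816 + O (g(O, q) = O + 816 = 816 + O)
1/(g(-1982, C(6, -42)) + 8116138) = 1/((816 - 1982) + 8116138) = 1/(-1166 + 8116138) = 1/8114972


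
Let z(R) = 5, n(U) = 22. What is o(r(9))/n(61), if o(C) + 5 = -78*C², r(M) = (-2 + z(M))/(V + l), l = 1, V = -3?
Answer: -361/44 ≈ -8.2045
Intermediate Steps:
r(M) = -3/2 (r(M) = (-2 + 5)/(-3 + 1) = 3/(-2) = 3*(-½) = -3/2)
o(C) = -5 - 78*C²
o(r(9))/n(61) = (-5 - 78*(-3/2)²)/22 = (-5 - 78*9/4)*(1/22) = (-5 - 351/2)*(1/22) = -361/2*1/22 = -361/44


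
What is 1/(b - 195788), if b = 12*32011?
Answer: 1/188344 ≈ 5.3094e-6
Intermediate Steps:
b = 384132
1/(b - 195788) = 1/(384132 - 195788) = 1/188344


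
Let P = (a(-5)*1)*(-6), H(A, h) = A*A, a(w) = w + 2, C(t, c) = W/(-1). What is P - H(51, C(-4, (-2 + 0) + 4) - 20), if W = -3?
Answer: -2583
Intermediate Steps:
C(t, c) = 3 (C(t, c) = -3/(-1) = -3*(-1) = 3)
a(w) = 2 + w
H(A, h) = A²
P = 18 (P = ((2 - 5)*1)*(-6) = -3*1*(-6) = -3*(-6) = 18)
P - H(51, C(-4, (-2 + 0) + 4) - 20) = 18 - 1*51² = 18 - 1*2601 = 18 - 2601 = -2583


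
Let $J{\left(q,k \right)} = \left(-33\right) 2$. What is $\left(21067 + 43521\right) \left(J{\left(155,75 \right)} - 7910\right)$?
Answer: $-515153888$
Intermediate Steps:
$J{\left(q,k \right)} = -66$
$\left(21067 + 43521\right) \left(J{\left(155,75 \right)} - 7910\right) = \left(21067 + 43521\right) \left(-66 - 7910\right) = 64588 \left(-7976\right) = -515153888$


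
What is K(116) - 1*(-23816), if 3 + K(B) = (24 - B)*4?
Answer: 23445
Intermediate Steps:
K(B) = 93 - 4*B (K(B) = -3 + (24 - B)*4 = -3 + (96 - 4*B) = 93 - 4*B)
K(116) - 1*(-23816) = (93 - 4*116) - 1*(-23816) = (93 - 464) + 23816 = -371 + 23816 = 23445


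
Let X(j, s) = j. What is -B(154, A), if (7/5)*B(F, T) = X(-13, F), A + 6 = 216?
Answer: 65/7 ≈ 9.2857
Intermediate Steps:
A = 210 (A = -6 + 216 = 210)
B(F, T) = -65/7 (B(F, T) = (5/7)*(-13) = -65/7)
-B(154, A) = -1*(-65/7) = 65/7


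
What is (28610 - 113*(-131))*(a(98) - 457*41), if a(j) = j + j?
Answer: -804920433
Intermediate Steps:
a(j) = 2*j
(28610 - 113*(-131))*(a(98) - 457*41) = (28610 - 113*(-131))*(2*98 - 457*41) = (28610 + 14803)*(196 - 1*18737) = 43413*(196 - 18737) = 43413*(-18541) = -804920433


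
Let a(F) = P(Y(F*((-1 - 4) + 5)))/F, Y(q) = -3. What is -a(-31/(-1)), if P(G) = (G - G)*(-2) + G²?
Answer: -9/31 ≈ -0.29032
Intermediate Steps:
P(G) = G² (P(G) = 0*(-2) + G² = 0 + G² = G²)
a(F) = 9/F (a(F) = (-3)²/F = 9/F)
-a(-31/(-1)) = -9/((-31/(-1))) = -9/((-31*(-1))) = -9/31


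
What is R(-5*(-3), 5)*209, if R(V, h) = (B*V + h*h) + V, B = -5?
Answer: -7315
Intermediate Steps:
R(V, h) = h² - 4*V (R(V, h) = (-5*V + h*h) + V = (-5*V + h²) + V = (h² - 5*V) + V = h² - 4*V)
R(-5*(-3), 5)*209 = (5² - (-20)*(-3))*209 = (25 - 4*15)*209 = (25 - 60)*209 = -35*209 = -7315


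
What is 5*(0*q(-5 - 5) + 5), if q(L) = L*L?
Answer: 25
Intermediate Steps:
q(L) = L²
5*(0*q(-5 - 5) + 5) = 5*(0*(-5 - 5)² + 5) = 5*(0*(-10)² + 5) = 5*(0*100 + 5) = 5*(0 + 5) = 5*5 = 25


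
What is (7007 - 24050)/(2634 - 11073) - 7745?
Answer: -21781004/2813 ≈ -7743.0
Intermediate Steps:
(7007 - 24050)/(2634 - 11073) - 7745 = -17043/(-8439) - 7745 = -17043*(-1/8439) - 7745 = 5681/2813 - 7745 = -21781004/2813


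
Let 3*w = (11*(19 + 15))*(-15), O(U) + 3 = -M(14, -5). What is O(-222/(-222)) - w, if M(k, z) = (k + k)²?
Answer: 1083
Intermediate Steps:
M(k, z) = 4*k² (M(k, z) = (2*k)² = 4*k²)
O(U) = -787 (O(U) = -3 - 4*14² = -3 - 4*196 = -3 - 1*784 = -3 - 784 = -787)
w = -1870 (w = ((11*(19 + 15))*(-15))/3 = ((11*34)*(-15))/3 = (374*(-15))/3 = (⅓)*(-5610) = -1870)
O(-222/(-222)) - w = -787 - 1*(-1870) = -787 + 1870 = 1083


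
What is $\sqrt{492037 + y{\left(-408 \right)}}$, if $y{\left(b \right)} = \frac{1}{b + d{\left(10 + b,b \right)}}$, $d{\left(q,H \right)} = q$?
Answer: $\frac{\sqrt{319644947726}}{806} \approx 701.45$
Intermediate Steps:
$y{\left(b \right)} = \frac{1}{10 + 2 b}$ ($y{\left(b \right)} = \frac{1}{b + \left(10 + b\right)} = \frac{1}{10 + 2 b}$)
$\sqrt{492037 + y{\left(-408 \right)}} = \sqrt{492037 + \frac{1}{2 \left(5 - 408\right)}} = \sqrt{492037 + \frac{1}{2 \left(-403\right)}} = \sqrt{492037 + \frac{1}{2} \left(- \frac{1}{403}\right)} = \sqrt{492037 - \frac{1}{806}} = \sqrt{\frac{396581821}{806}} = \frac{\sqrt{319644947726}}{806}$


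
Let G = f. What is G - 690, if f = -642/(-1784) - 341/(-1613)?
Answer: -991947295/1438796 ≈ -689.43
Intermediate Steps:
f = 821945/1438796 (f = -642*(-1/1784) - 341*(-1/1613) = 321/892 + 341/1613 = 821945/1438796 ≈ 0.57127)
G = 821945/1438796 ≈ 0.57127
G - 690 = 821945/1438796 - 690 = -991947295/1438796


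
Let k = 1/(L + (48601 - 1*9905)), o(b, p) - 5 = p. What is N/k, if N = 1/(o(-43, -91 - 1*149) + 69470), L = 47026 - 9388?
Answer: 76334/69235 ≈ 1.1025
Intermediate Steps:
o(b, p) = 5 + p
L = 37638
k = 1/76334 (k = 1/(37638 + (48601 - 1*9905)) = 1/(37638 + (48601 - 9905)) = 1/(37638 + 38696) = 1/76334 ≈ 1.3100e-5)
N = 1/69235 (N = 1/((5 + (-91 - 1*149)) + 69470) = 1/((5 + (-91 - 149)) + 69470) = 1/((5 - 240) + 69470) = 1/(-235 + 69470) = 1/69235 ≈ 1.4444e-5)
N/k = 1/(69235*(1/76334)) = (1/69235)*76334 = 76334/69235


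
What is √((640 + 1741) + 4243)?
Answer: 12*√46 ≈ 81.388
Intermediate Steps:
√((640 + 1741) + 4243) = √(2381 + 4243) = √6624 = 12*√46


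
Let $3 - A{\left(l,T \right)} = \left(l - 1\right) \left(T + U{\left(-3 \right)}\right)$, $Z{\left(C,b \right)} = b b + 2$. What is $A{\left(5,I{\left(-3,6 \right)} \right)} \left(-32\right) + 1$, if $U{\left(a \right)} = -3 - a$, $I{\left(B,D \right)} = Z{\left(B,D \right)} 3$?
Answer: $14497$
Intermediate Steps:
$Z{\left(C,b \right)} = 2 + b^{2}$ ($Z{\left(C,b \right)} = b^{2} + 2 = 2 + b^{2}$)
$I{\left(B,D \right)} = 6 + 3 D^{2}$ ($I{\left(B,D \right)} = \left(2 + D^{2}\right) 3 = 6 + 3 D^{2}$)
$A{\left(l,T \right)} = 3 - T \left(-1 + l\right)$ ($A{\left(l,T \right)} = 3 - \left(l - 1\right) \left(T - 0\right) = 3 - \left(-1 + l\right) \left(T + \left(-3 + 3\right)\right) = 3 - \left(-1 + l\right) \left(T + 0\right) = 3 - \left(-1 + l\right) T = 3 - T \left(-1 + l\right)$)
$A{\left(5,I{\left(-3,6 \right)} \right)} \left(-32\right) + 1 = \left(3 + \left(6 + 3 \cdot 6^{2}\right) - \left(6 + 3 \cdot 6^{2}\right) 5\right) \left(-32\right) + 1 = \left(3 + \left(6 + 3 \cdot 36\right) - \left(6 + 3 \cdot 36\right) 5\right) \left(-32\right) + 1 = \left(3 + \left(6 + 108\right) - \left(6 + 108\right) 5\right) \left(-32\right) + 1 = \left(3 + 114 - 114 \cdot 5\right) \left(-32\right) + 1 = \left(3 + 114 - 570\right) \left(-32\right) + 1 = \left(-453\right) \left(-32\right) + 1 = 14496 + 1 = 14497$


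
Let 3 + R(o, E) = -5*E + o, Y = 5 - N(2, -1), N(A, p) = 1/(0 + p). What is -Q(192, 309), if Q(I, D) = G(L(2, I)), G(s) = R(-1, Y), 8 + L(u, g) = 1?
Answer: 34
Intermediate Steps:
N(A, p) = 1/p
L(u, g) = -7 (L(u, g) = -8 + 1 = -7)
Y = 6 (Y = 5 - 1/(-1) = 5 - 1*(-1) = 5 + 1 = 6)
R(o, E) = -3 + o - 5*E (R(o, E) = -3 + (-5*E + o) = -3 + (o - 5*E) = -3 + o - 5*E)
G(s) = -34 (G(s) = -3 - 1 - 5*6 = -3 - 1 - 30 = -34)
Q(I, D) = -34
-Q(192, 309) = -1*(-34) = 34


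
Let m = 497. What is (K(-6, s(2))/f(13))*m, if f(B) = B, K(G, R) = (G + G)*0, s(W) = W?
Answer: 0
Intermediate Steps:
K(G, R) = 0 (K(G, R) = (2*G)*0 = 0)
(K(-6, s(2))/f(13))*m = (0/13)*497 = (0*(1/13))*497 = 0*497 = 0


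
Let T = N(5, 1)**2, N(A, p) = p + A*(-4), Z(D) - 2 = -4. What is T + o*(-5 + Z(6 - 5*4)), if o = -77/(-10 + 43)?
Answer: 1132/3 ≈ 377.33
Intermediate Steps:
Z(D) = -2 (Z(D) = 2 - 4 = -2)
N(A, p) = p - 4*A
T = 361 (T = (1 - 4*5)**2 = (1 - 20)**2 = (-19)**2 = 361)
o = -7/3 (o = -77/33 = -77*1/33 = -7/3 ≈ -2.3333)
T + o*(-5 + Z(6 - 5*4)) = 361 - 7*(-5 - 2)/3 = 361 - 7/3*(-7) = 361 + 49/3 = 1132/3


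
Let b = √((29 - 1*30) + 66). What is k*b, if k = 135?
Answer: 135*√65 ≈ 1088.4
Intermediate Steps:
b = √65 (b = √((29 - 30) + 66) = √(-1 + 66) = √65 ≈ 8.0623)
k*b = 135*√65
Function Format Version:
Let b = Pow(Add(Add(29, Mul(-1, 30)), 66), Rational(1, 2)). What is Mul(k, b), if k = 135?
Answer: Mul(135, Pow(65, Rational(1, 2))) ≈ 1088.4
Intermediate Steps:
b = Pow(65, Rational(1, 2)) (b = Pow(Add(Add(29, -30), 66), Rational(1, 2)) = Pow(Add(-1, 66), Rational(1, 2)) = Pow(65, Rational(1, 2)) ≈ 8.0623)
Mul(k, b) = Mul(135, Pow(65, Rational(1, 2)))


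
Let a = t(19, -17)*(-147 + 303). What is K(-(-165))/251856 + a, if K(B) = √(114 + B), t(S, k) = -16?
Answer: -2496 + √31/83952 ≈ -2496.0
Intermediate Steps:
a = -2496 (a = -16*(-147 + 303) = -16*156 = -2496)
K(-(-165))/251856 + a = √(114 - (-165))/251856 - 2496 = √(114 - 33*(-5))*(1/251856) - 2496 = √(114 + 165)*(1/251856) - 2496 = √279*(1/251856) - 2496 = (3*√31)*(1/251856) - 2496 = √31/83952 - 2496 = -2496 + √31/83952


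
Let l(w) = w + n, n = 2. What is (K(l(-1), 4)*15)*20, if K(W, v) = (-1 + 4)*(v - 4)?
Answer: 0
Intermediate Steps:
l(w) = 2 + w (l(w) = w + 2 = 2 + w)
K(W, v) = -12 + 3*v (K(W, v) = 3*(-4 + v) = -12 + 3*v)
(K(l(-1), 4)*15)*20 = ((-12 + 3*4)*15)*20 = ((-12 + 12)*15)*20 = (0*15)*20 = 0*20 = 0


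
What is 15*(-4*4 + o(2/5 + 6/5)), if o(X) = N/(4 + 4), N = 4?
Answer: -465/2 ≈ -232.50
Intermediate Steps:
o(X) = ½ (o(X) = 4/(4 + 4) = 4/8 = 4*(⅛) = ½)
15*(-4*4 + o(2/5 + 6/5)) = 15*(-4*4 + ½) = 15*(-16 + ½) = 15*(-31/2) = -465/2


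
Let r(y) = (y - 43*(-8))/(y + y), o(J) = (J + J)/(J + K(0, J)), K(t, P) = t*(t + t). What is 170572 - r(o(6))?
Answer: 340971/2 ≈ 1.7049e+5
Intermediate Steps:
K(t, P) = 2*t² (K(t, P) = t*(2*t) = 2*t²)
o(J) = 2 (o(J) = (J + J)/(J + 2*0²) = (2*J)/(J + 2*0) = (2*J)/(J + 0) = (2*J)/J = 2)
r(y) = (344 + y)/(2*y) (r(y) = (y + 344)/((2*y)) = (344 + y)*(1/(2*y)) = (344 + y)/(2*y))
170572 - r(o(6)) = 170572 - (344 + 2)/(2*2) = 170572 - 346/(2*2) = 170572 - 1*173/2 = 170572 - 173/2 = 340971/2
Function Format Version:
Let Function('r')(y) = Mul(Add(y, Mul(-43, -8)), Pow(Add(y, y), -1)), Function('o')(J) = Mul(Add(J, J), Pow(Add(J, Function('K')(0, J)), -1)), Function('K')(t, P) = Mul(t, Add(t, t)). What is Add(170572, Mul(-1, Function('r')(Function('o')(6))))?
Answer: Rational(340971, 2) ≈ 1.7049e+5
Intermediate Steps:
Function('K')(t, P) = Mul(2, Pow(t, 2)) (Function('K')(t, P) = Mul(t, Mul(2, t)) = Mul(2, Pow(t, 2)))
Function('o')(J) = 2 (Function('o')(J) = Mul(Add(J, J), Pow(Add(J, Mul(2, Pow(0, 2))), -1)) = Mul(Mul(2, J), Pow(Add(J, Mul(2, 0)), -1)) = Mul(Mul(2, J), Pow(Add(J, 0), -1)) = Mul(Mul(2, J), Pow(J, -1)) = 2)
Function('r')(y) = Mul(Rational(1, 2), Pow(y, -1), Add(344, y)) (Function('r')(y) = Mul(Add(y, 344), Pow(Mul(2, y), -1)) = Mul(Add(344, y), Mul(Rational(1, 2), Pow(y, -1))) = Mul(Rational(1, 2), Pow(y, -1), Add(344, y)))
Add(170572, Mul(-1, Function('r')(Function('o')(6)))) = Add(170572, Mul(-1, Mul(Rational(1, 2), Pow(2, -1), Add(344, 2)))) = Add(170572, Mul(-1, Mul(Rational(1, 2), Rational(1, 2), 346))) = Add(170572, Mul(-1, Rational(173, 2))) = Add(170572, Rational(-173, 2)) = Rational(340971, 2)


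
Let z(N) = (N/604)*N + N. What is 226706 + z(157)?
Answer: 137049901/604 ≈ 2.2690e+5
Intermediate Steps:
z(N) = N + N²/604 (z(N) = (N*(1/604))*N + N = (N/604)*N + N = N²/604 + N = N + N²/604)
226706 + z(157) = 226706 + (1/604)*157*(604 + 157) = 226706 + (1/604)*157*761 = 226706 + 119477/604 = 137049901/604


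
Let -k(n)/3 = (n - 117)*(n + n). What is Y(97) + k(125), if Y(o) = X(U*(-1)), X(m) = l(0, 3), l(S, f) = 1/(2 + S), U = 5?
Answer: -11999/2 ≈ -5999.5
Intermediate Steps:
X(m) = ½ (X(m) = 1/(2 + 0) = 1/2 = ½)
k(n) = -6*n*(-117 + n) (k(n) = -3*(n - 117)*(n + n) = -3*(-117 + n)*2*n = -6*n*(-117 + n))
Y(o) = ½
Y(97) + k(125) = ½ + 6*125*(117 - 1*125) = ½ + 6*125*(117 - 125) = ½ + 6*125*(-8) = ½ - 6000 = -11999/2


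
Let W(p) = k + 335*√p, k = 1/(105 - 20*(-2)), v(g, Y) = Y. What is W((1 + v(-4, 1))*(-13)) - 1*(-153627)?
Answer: 22275916/145 + 335*I*√26 ≈ 1.5363e+5 + 1708.2*I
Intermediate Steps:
k = 1/145 (k = 1/(105 + 40) = 1/145 ≈ 0.0068966)
W(p) = 1/145 + 335*√p
W((1 + v(-4, 1))*(-13)) - 1*(-153627) = (1/145 + 335*√((1 + 1)*(-13))) - 1*(-153627) = (1/145 + 335*√(2*(-13))) + 153627 = (1/145 + 335*√(-26)) + 153627 = (1/145 + 335*(I*√26)) + 153627 = (1/145 + 335*I*√26) + 153627 = 22275916/145 + 335*I*√26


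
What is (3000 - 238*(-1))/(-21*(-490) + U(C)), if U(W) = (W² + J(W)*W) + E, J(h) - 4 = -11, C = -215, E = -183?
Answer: 3238/57837 ≈ 0.055985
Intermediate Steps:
J(h) = -7 (J(h) = 4 - 11 = -7)
U(W) = -183 + W² - 7*W (U(W) = (W² - 7*W) - 183 = -183 + W² - 7*W)
(3000 - 238*(-1))/(-21*(-490) + U(C)) = (3000 - 238*(-1))/(-21*(-490) + (-183 + (-215)² - 7*(-215))) = (3000 + 238)/(10290 + (-183 + 46225 + 1505)) = 3238/(10290 + 47547) = 3238/57837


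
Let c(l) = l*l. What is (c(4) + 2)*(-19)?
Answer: -342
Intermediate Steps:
c(l) = l**2
(c(4) + 2)*(-19) = (4**2 + 2)*(-19) = (16 + 2)*(-19) = 18*(-19) = -342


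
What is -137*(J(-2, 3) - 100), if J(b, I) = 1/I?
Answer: 40963/3 ≈ 13654.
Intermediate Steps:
-137*(J(-2, 3) - 100) = -137*(1/3 - 100) = -137*(⅓ - 100) = -137*(-299/3) = 40963/3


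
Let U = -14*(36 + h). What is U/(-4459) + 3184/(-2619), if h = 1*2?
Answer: -1829164/1668303 ≈ -1.0964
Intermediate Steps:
h = 2
U = -532 (U = -14*(36 + 2) = -14*38 = -532)
U/(-4459) + 3184/(-2619) = -532/(-4459) + 3184/(-2619) = -532*(-1/4459) + 3184*(-1/2619) = 76/637 - 3184/2619 = -1829164/1668303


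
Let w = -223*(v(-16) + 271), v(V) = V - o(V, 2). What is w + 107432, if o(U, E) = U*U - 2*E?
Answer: 106763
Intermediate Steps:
o(U, E) = U² - 2*E
v(V) = 4 + V - V² (v(V) = V - (V² - 2*2) = V - (V² - 4) = V - (-4 + V²) = V + (4 - V²) = 4 + V - V²)
w = -669 (w = -223*((4 - 16 - 1*(-16)²) + 271) = -223*((4 - 16 - 1*256) + 271) = -223*((4 - 16 - 256) + 271) = -223*(-268 + 271) = -223*3 = -669)
w + 107432 = -669 + 107432 = 106763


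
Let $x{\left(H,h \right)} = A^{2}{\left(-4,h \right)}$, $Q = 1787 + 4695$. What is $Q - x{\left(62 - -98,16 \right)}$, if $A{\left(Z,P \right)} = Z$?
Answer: $6466$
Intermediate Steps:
$Q = 6482$
$x{\left(H,h \right)} = 16$ ($x{\left(H,h \right)} = \left(-4\right)^{2} = 16$)
$Q - x{\left(62 - -98,16 \right)} = 6482 - 16 = 6466$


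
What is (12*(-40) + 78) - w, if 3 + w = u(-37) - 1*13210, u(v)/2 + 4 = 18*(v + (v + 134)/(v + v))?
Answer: 525333/37 ≈ 14198.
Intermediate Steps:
u(v) = -8 + 36*v + 18*(134 + v)/v (u(v) = -8 + 2*(18*(v + (v + 134)/(v + v))) = -8 + 2*(18*(v + (134 + v)/((2*v)))) = -8 + 2*(18*(v + (134 + v)*(1/(2*v)))) = -8 + 2*(18*(v + (134 + v)/(2*v))) = -8 + 2*(18*v + 9*(134 + v)/v) = -8 + (36*v + 18*(134 + v)/v) = -8 + 36*v + 18*(134 + v)/v)
w = -540207/37 (w = -3 + ((10 + 36*(-37) + 2412/(-37)) - 1*13210) = -3 + ((10 - 1332 + 2412*(-1/37)) - 13210) = -3 + ((10 - 1332 - 2412/37) - 13210) = -3 + (-51326/37 - 13210) = -3 - 540096/37 = -540207/37 ≈ -14600.)
(12*(-40) + 78) - w = (12*(-40) + 78) - 1*(-540207/37) = (-480 + 78) + 540207/37 = -402 + 540207/37 = 525333/37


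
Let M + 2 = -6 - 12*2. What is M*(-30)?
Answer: 960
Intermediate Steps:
M = -32 (M = -2 + (-6 - 12*2) = -2 + (-6 - 24) = -2 - 30 = -32)
M*(-30) = -32*(-30) = 960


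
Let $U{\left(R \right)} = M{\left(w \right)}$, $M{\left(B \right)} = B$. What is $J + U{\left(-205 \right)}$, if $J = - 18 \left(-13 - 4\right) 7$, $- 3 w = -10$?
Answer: $\frac{6436}{3} \approx 2145.3$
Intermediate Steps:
$w = \frac{10}{3}$ ($w = \left(- \frac{1}{3}\right) \left(-10\right) = \frac{10}{3} \approx 3.3333$)
$U{\left(R \right)} = \frac{10}{3}$
$J = 2142$ ($J = \left(-18\right) \left(-17\right) 7 = 306 \cdot 7 = 2142$)
$J + U{\left(-205 \right)} = 2142 + \frac{10}{3} = \frac{6436}{3}$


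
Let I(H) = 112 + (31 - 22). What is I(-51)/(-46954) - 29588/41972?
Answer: -348588391/492688322 ≈ -0.70752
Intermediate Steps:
I(H) = 121 (I(H) = 112 + 9 = 121)
I(-51)/(-46954) - 29588/41972 = 121/(-46954) - 29588/41972 = 121*(-1/46954) - 29588*1/41972 = -121/46954 - 7397/10493 = -348588391/492688322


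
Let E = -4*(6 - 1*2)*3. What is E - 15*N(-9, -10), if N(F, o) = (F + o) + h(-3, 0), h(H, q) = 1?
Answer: 222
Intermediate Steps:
E = -48 (E = -4*(6 - 2)*3 = -4*4*3 = -16*3 = -48)
N(F, o) = 1 + F + o (N(F, o) = (F + o) + 1 = 1 + F + o)
E - 15*N(-9, -10) = -48 - 15*(1 - 9 - 10) = -48 - 15*(-18) = -48 + 270 = 222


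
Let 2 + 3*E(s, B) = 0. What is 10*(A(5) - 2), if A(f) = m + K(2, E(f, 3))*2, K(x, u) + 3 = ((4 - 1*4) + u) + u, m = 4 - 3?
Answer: -290/3 ≈ -96.667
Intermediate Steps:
E(s, B) = -⅔ (E(s, B) = -⅔ + (⅓)*0 = -⅔ + 0 = -⅔)
m = 1
K(x, u) = -3 + 2*u (K(x, u) = -3 + (((4 - 1*4) + u) + u) = -3 + (((4 - 4) + u) + u) = -3 + ((0 + u) + u) = -3 + (u + u) = -3 + 2*u)
A(f) = -23/3 (A(f) = 1 + (-3 + 2*(-⅔))*2 = 1 + (-3 - 4/3)*2 = 1 - 13/3*2 = 1 - 26/3 = -23/3)
10*(A(5) - 2) = 10*(-23/3 - 2) = 10*(-29/3) = -290/3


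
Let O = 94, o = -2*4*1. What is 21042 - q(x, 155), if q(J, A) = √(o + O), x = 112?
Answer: 21042 - √86 ≈ 21033.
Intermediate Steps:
o = -8 (o = -8*1 = -8)
q(J, A) = √86 (q(J, A) = √(-8 + 94) = √86)
21042 - q(x, 155) = 21042 - √86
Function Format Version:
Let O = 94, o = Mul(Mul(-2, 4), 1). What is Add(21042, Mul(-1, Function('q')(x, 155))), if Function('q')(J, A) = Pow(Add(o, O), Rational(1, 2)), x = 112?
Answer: Add(21042, Mul(-1, Pow(86, Rational(1, 2)))) ≈ 21033.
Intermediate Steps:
o = -8 (o = Mul(-8, 1) = -8)
Function('q')(J, A) = Pow(86, Rational(1, 2)) (Function('q')(J, A) = Pow(Add(-8, 94), Rational(1, 2)) = Pow(86, Rational(1, 2)))
Add(21042, Mul(-1, Function('q')(x, 155))) = Add(21042, Mul(-1, Pow(86, Rational(1, 2))))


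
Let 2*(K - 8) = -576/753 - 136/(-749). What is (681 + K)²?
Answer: 16764157578425625/35343624001 ≈ 4.7432e+5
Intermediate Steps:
K = 1449156/187999 (K = 8 + (-576/753 - 136/(-749))/2 = 8 + (-576*1/753 - 136*(-1/749))/2 = 8 + (-192/251 + 136/749)/2 = 8 + (½)*(-109672/187999) = 8 - 54836/187999 = 1449156/187999 ≈ 7.7083)
(681 + K)² = (681 + 1449156/187999)² = (129476475/187999)² = 16764157578425625/35343624001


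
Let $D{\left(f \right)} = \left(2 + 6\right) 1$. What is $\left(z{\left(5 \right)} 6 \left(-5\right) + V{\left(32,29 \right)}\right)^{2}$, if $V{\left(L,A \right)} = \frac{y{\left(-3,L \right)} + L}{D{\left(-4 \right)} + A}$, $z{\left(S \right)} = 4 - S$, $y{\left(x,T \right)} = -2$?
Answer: $\frac{1299600}{1369} \approx 949.31$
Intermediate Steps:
$D{\left(f \right)} = 8$ ($D{\left(f \right)} = 8 \cdot 1 = 8$)
$V{\left(L,A \right)} = \frac{-2 + L}{8 + A}$
$\left(z{\left(5 \right)} 6 \left(-5\right) + V{\left(32,29 \right)}\right)^{2} = \left(\left(4 - 5\right) 6 \left(-5\right) + \frac{-2 + 32}{8 + 29}\right)^{2} = \left(\left(4 - 5\right) 6 \left(-5\right) + \frac{1}{37} \cdot 30\right)^{2} = \left(\left(-1\right) 6 \left(-5\right) + \frac{1}{37} \cdot 30\right)^{2} = \left(\left(-6\right) \left(-5\right) + \frac{30}{37}\right)^{2} = \left(30 + \frac{30}{37}\right)^{2} = \left(\frac{1140}{37}\right)^{2} = \frac{1299600}{1369}$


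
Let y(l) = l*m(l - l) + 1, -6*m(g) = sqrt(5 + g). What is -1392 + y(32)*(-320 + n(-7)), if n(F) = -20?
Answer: -1732 + 5440*sqrt(5)/3 ≈ 2322.7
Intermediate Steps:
m(g) = -sqrt(5 + g)/6
y(l) = 1 - l*sqrt(5)/6 (y(l) = l*(-sqrt(5 + (l - l))/6) + 1 = l*(-sqrt(5 + 0)/6) + 1 = l*(-sqrt(5)/6) + 1 = -l*sqrt(5)/6 + 1 = 1 - l*sqrt(5)/6)
-1392 + y(32)*(-320 + n(-7)) = -1392 + (1 - 1/6*32*sqrt(5))*(-320 - 20) = -1392 + (1 - 16*sqrt(5)/3)*(-340) = -1392 + (-340 + 5440*sqrt(5)/3) = -1732 + 5440*sqrt(5)/3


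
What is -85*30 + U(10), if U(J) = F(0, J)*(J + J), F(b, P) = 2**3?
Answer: -2390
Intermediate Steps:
F(b, P) = 8
U(J) = 16*J (U(J) = 8*(J + J) = 8*(2*J) = 16*J)
-85*30 + U(10) = -85*30 + 16*10 = -2550 + 160 = -2390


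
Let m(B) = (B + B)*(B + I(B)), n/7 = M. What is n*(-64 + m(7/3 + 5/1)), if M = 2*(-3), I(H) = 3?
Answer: -11032/3 ≈ -3677.3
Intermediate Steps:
M = -6
n = -42 (n = 7*(-6) = -42)
m(B) = 2*B*(3 + B) (m(B) = (B + B)*(B + 3) = (2*B)*(3 + B) = 2*B*(3 + B))
n*(-64 + m(7/3 + 5/1)) = -42*(-64 + 2*(7/3 + 5/1)*(3 + (7/3 + 5/1))) = -42*(-64 + 2*(7*(⅓) + 5*1)*(3 + (7*(⅓) + 5*1))) = -42*(-64 + 2*(7/3 + 5)*(3 + (7/3 + 5))) = -42*(-64 + 2*(22/3)*(3 + 22/3)) = -42*(-64 + 2*(22/3)*(31/3)) = -42*(-64 + 1364/9) = -42*788/9 = -11032/3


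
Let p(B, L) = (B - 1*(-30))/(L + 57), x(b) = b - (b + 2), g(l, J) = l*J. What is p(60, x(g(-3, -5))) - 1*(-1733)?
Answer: 19081/11 ≈ 1734.6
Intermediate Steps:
g(l, J) = J*l
x(b) = -2 (x(b) = b - (2 + b) = b + (-2 - b) = -2)
p(B, L) = (30 + B)/(57 + L) (p(B, L) = (B + 30)/(57 + L) = (30 + B)/(57 + L))
p(60, x(g(-3, -5))) - 1*(-1733) = (30 + 60)/(57 - 2) - 1*(-1733) = 90/55 + 1733 = (1/55)*90 + 1733 = 18/11 + 1733 = 19081/11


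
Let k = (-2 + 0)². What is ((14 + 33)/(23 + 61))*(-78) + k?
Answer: -555/14 ≈ -39.643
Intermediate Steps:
k = 4 (k = (-2)² = 4)
((14 + 33)/(23 + 61))*(-78) + k = ((14 + 33)/(23 + 61))*(-78) + 4 = (47/84)*(-78) + 4 = -611/14 + 4 = -555/14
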